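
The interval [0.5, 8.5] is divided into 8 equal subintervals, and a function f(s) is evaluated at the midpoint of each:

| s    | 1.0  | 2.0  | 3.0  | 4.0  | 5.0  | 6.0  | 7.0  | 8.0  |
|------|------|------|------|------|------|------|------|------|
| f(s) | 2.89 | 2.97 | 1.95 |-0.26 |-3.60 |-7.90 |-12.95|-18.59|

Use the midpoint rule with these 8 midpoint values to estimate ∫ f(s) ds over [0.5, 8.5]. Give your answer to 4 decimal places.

-35.4900

h = 1, n = 8.
h·[y(m₁) + y(m₂) + y(m₃) + y(m₄) + y(m₅) + y(m₆) + y(m₇) + y(m₈)] = 1·(-35.49) = -35.4900.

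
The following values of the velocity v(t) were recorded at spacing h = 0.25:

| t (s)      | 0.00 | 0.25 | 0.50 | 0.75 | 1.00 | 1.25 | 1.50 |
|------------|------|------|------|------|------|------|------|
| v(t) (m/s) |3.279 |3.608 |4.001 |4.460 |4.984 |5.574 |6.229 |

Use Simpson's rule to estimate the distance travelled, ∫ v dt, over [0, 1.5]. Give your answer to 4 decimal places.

6.8372

h = 0.25, n = 6.
(h/3)·[y₀ + 4y₁ + 2y₂ + 4y₃ + 2y₄ + 4y₅ + y₆] = 0.083333·(82.046) = 6.8372.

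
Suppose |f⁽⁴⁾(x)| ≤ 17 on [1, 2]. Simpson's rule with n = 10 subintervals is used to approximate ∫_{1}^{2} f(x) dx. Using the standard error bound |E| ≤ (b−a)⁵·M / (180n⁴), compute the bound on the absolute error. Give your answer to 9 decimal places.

0.000009444

|E| ≤ (1)⁵·17 / (180·10⁴) = 17/1800000 = 0.000009444.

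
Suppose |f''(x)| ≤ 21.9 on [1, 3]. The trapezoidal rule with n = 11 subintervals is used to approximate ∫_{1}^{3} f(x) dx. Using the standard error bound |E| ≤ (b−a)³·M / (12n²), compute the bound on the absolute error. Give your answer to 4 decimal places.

|E| ≤ (2)³·21.9 / (12·11²) = 175.2/1452 = 0.1207.

0.1207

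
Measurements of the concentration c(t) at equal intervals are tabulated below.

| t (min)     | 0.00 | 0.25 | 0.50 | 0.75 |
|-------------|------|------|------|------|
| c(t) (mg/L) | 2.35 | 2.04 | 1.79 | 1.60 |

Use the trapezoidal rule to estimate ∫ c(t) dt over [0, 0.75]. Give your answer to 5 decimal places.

h = 0.25, n = 3.
(h/2)·[y₀ + 2y₁ + 2y₂ + y₃] = 0.125·(11.61) = 1.45125.

1.45125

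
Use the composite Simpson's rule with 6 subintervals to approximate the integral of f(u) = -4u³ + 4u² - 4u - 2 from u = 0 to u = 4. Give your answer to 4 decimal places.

-210.6667

h = (4 − 0)/6 = 0.666667.
Nodes u₀,…,u₆ = 0, 0.666667, 1.333333, 2, 2.666667, 3.333333, 4.
f(u) = -4u³ + 4u² - 4u - 2: f₀=-2, f₁=-4.074074, f₂=-9.703704, f₃=-26, f₄=-60.074074, f₅=-119.037037, f₆=-210.
(h/3)·[f₀ + 4f₁ + 2f₂ + 4f₃ + 2f₄ + 4f₅ + f₆] = 0.222222·(-948) = -210.6667.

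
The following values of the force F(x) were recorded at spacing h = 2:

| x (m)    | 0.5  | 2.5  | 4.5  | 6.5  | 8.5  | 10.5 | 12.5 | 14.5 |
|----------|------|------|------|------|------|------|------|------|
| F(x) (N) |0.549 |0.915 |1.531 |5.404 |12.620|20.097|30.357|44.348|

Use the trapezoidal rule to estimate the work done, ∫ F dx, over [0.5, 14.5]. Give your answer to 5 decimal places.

h = 2, n = 7.
(h/2)·[y₀ + 2y₁ + 2y₂ + 2y₃ + 2y₄ + 2y₅ + 2y₆ + y₇] = 1·(186.745) = 186.74500.

186.74500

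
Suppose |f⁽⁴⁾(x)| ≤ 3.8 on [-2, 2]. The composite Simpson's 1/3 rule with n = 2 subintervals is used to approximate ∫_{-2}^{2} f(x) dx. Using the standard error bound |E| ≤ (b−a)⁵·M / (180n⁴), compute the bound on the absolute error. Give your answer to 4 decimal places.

1.3511

|E| ≤ (4)⁵·3.8 / (180·2⁴) = 3891.2/2880 = 1.3511.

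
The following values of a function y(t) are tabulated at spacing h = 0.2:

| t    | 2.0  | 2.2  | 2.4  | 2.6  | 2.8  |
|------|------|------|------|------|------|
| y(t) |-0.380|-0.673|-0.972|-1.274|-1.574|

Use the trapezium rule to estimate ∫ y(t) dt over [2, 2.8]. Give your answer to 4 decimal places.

-0.7792

h = 0.2, n = 4.
(h/2)·[y₀ + 2y₁ + 2y₂ + 2y₃ + y₄] = 0.1·(-7.792) = -0.7792.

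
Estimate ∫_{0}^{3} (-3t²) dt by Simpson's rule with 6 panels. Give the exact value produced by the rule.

h = (3 − 0)/6 = 0.5.
Nodes t₀,…,t₆ = 0, 0.5, 1, 1.5, 2, 2.5, 3.
f(t) = -3t²: f₀=0, f₁=-0.75, f₂=-3, f₃=-6.75, f₄=-12, f₅=-18.75, f₆=-27.
(h/3)·[f₀ + 4f₁ + 2f₂ + 4f₃ + 2f₄ + 4f₅ + f₆] = 0.166667·(-162) = -27.

-27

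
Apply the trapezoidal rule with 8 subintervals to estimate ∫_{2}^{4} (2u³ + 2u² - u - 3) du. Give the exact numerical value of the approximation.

145.75

h = (4 − 2)/8 = 0.25.
Nodes u₀,…,u₈ = 2, 2.25, 2.5, 2.75, 3, 3.25, 3.5, 3.75, 4.
f(u) = 2u³ + 2u² - u - 3: f₀=19, f₁=27.65625, f₂=38.25, f₃=50.96875, f₄=66, f₅=83.53125, f₆=103.75, f₇=126.84375, f₈=153.
(h/2)·[f₀ + 2f₁ + 2f₂ + 2f₃ + 2f₄ + 2f₅ + 2f₆ + 2f₇ + f₈] = 0.125·(1166) = 145.75.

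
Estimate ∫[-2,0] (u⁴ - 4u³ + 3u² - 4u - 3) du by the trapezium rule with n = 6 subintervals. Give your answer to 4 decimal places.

33.2510

h = (0 − (-2))/6 = 0.333333.
Nodes u₀,…,u₆ = -2, -1.666667, -1.333333, -1, -0.666667, -0.333333, 0.
f(u) = u⁴ - 4u³ + 3u² - 4u - 3: f₀=65, f₁=38.234568, f₂=20.308642, f₃=9, f₄=2.382716, f₅=-1.172840, f₆=-3.
(h/2)·[f₀ + 2f₁ + 2f₂ + 2f₃ + 2f₄ + 2f₅ + f₆] = 0.166667·(199.506173) = 33.2510.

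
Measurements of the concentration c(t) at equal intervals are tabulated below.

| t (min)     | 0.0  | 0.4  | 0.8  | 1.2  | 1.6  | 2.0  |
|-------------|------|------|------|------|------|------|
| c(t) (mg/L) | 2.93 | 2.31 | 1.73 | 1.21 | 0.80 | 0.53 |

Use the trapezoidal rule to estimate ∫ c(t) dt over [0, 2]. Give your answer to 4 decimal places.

h = 0.4, n = 5.
(h/2)·[y₀ + 2y₁ + 2y₂ + 2y₃ + 2y₄ + y₅] = 0.2·(15.56) = 3.1120.

3.1120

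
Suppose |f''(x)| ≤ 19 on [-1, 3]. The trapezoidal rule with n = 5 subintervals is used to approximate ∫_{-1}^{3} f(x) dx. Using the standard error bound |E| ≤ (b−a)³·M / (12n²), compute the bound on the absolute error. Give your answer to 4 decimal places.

4.0533

|E| ≤ (4)³·19 / (12·5²) = 1216/300 = 4.0533.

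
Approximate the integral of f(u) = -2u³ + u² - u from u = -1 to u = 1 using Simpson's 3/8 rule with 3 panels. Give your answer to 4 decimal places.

0.6667

h = (1 − (-1))/3 = 0.666667.
Nodes u₀,…,u₃ = -1, -0.333333, 0.333333, 1.
f(u) = -2u³ + u² - u: f₀=4, f₁=0.518519, f₂=-0.296296, f₃=-2.
(3h/8)·[f₀ + 3f₁ + 3f₂ + f₃] = 0.25·(2.666667) = 0.6667.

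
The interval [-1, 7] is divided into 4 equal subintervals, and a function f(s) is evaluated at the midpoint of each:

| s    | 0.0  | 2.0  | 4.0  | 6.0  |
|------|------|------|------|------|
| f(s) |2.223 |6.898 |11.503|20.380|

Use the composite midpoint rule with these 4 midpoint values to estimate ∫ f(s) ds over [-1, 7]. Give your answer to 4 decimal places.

82.0080

h = 2, n = 4.
h·[y(m₁) + y(m₂) + y(m₃) + y(m₄)] = 2·(41.004) = 82.0080.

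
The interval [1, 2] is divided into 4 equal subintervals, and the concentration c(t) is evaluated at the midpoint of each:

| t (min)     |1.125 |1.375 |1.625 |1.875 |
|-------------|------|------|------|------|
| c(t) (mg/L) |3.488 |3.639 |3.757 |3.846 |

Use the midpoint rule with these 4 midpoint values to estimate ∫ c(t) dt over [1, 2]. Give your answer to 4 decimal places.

h = 0.25, n = 4.
h·[y(m₁) + y(m₂) + y(m₃) + y(m₄)] = 0.25·(14.730) = 3.6825.

3.6825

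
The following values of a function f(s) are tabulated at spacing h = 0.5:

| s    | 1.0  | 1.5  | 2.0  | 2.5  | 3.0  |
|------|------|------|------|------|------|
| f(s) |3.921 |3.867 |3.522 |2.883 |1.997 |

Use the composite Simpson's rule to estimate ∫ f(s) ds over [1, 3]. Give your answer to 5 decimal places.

h = 0.5, n = 4.
(h/3)·[y₀ + 4y₁ + 2y₂ + 4y₃ + y₄] = 0.166667·(39.962) = 6.66033.

6.66033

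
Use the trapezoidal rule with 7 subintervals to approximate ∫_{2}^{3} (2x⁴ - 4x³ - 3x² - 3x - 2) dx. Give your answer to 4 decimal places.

h = (3 − 2)/7 = 0.142857.
Nodes x₀,…,x₇ = 2, 2.142857, 2.285714, 2.428571, 2.571429, 2.714286, 2.857143, 3.
f(x) = 2x⁴ - 4x³ - 3x² - 3x - 2: f₀=-20, f₁=-19.392753, f₂=-17.706789, f₃=-14.702207, f₄=-10.119117, f₅=-3.677634, f₆=4.922116, f₇=16.
(h/2)·[f₀ + 2f₁ + 2f₂ + 2f₃ + 2f₄ + 2f₅ + 2f₆ + f₇] = 0.071429·(-125.352770) = -8.9538.

-8.9538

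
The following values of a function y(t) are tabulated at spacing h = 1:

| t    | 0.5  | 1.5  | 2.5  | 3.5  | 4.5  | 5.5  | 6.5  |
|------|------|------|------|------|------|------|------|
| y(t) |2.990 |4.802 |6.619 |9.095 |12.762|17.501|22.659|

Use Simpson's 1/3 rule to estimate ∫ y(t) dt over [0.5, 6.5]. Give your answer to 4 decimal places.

h = 1, n = 6.
(h/3)·[y₀ + 4y₁ + 2y₂ + 4y₃ + 2y₄ + 4y₅ + y₆] = 0.333333·(190.003) = 63.3343.

63.3343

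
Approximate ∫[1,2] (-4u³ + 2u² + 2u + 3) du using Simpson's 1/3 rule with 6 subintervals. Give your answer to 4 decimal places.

-4.3333

h = (2 − 1)/6 = 0.166667.
Nodes u₀,…,u₆ = 1, 1.166667, 1.333333, 1.5, 1.666667, 1.833333, 2.
f(u) = -4u³ + 2u² + 2u + 3: f₀=3, f₁=1.703704, f₂=-0.259259, f₃=-3, f₄=-6.629630, f₅=-11.259259, f₆=-17.
(h/3)·[f₀ + 4f₁ + 2f₂ + 4f₃ + 2f₄ + 4f₅ + f₆] = 0.055556·(-78) = -4.3333.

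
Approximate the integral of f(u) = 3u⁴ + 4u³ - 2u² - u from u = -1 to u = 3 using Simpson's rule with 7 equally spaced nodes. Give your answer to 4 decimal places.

h = (3 − (-1))/6 = 0.666667.
Nodes u₀,…,u₆ = -1, -0.333333, 0.333333, 1, 1.666667, 2.333333, 3.
f(u) = 3u⁴ + 4u³ - 2u² - u: f₀=-2, f₁=0, f₂=-0.370370, f₃=4, f₄=34.444444, f₅=126.518519, f₆=330.
(h/3)·[f₀ + 4f₁ + 2f₂ + 4f₃ + 2f₄ + 4f₅ + f₆] = 0.222222·(918.222222) = 204.0494.

204.0494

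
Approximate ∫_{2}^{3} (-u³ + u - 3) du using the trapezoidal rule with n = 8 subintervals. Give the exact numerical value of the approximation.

h = (3 − 2)/8 = 0.125.
Nodes u₀,…,u₈ = 2, 2.125, 2.25, 2.375, 2.5, 2.625, 2.75, 2.875, 3.
f(u) = -u³ + u - 3: f₀=-9, f₁=-10.470703125, f₂=-12.140625, f₃=-14.021484375, f₄=-16.125, f₅=-18.462890625, f₆=-21.046875, f₇=-23.888671875, f₈=-27.
(h/2)·[f₀ + 2f₁ + 2f₂ + 2f₃ + 2f₄ + 2f₅ + 2f₆ + 2f₇ + f₈] = 0.0625·(-268.3125) = -16.76953125.

-16.76953125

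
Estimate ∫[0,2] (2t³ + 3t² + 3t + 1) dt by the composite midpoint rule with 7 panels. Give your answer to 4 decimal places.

h = (2 − 0)/7 = 0.285714.
Midpoints m₁,…,m₇ = 0.142857, 0.428571, 0.714286, 1, 1.285714, 1.571429, 1.857143.
f(m₁)=1.495627, f(m₂)=2.994169, f(m₃)=5.402332, f(m₄)=9, f(m₅)=14.067055, f(m₆)=20.883382, f(m₇)=29.728863.
h·[f(m₁) + f(m₂) + f(m₃) + f(m₄) + f(m₅) + f(m₆) + f(m₇)] = 0.285714·(83.571429) = 23.8776.

23.8776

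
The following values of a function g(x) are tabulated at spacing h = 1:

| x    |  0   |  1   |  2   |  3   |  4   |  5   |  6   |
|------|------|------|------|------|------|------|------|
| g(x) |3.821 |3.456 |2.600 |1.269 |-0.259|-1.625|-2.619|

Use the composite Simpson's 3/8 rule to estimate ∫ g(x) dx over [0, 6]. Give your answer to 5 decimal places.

6.09600

h = 1, n = 6.
(3h/8)·[y₀ + 3y₁ + 3y₂ + 2y₃ + 3y₄ + 3y₅ + y₆] = 0.375·(16.256) = 6.09600.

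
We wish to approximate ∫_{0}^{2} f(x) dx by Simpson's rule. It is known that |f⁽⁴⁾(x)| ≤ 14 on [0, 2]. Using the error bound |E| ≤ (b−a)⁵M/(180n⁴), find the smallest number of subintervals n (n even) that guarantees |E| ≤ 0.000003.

32

Need 448/(180n⁴) ≤ 0.000003.
n⁴ ≥ 448/(180·0.000003) = 829630 ⇒ n ≥ 30.1801, so the smallest even n is 32. (n must be even for Simpson's rule.)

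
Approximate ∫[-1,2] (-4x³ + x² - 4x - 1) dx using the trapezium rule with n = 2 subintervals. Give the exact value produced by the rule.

-26.625

h = (2 − (-1))/2 = 1.5.
Nodes x₀,…,x₂ = -1, 0.5, 2.
f(x) = -4x³ + x² - 4x - 1: f₀=8, f₁=-3.25, f₂=-37.
(h/2)·[f₀ + 2f₁ + f₂] = 0.75·(-35.5) = -26.625.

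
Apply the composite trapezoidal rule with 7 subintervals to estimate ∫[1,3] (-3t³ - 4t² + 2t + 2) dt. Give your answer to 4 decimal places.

h = (3 − 1)/7 = 0.285714.
Nodes t₀,…,t₇ = 1, 1.285714, 1.571429, 1.857143, 2.142857, 2.428571, 2.714286, 3.
f(t) = -3t³ - 4t² + 2t + 2: f₀=-3, f₁=-8.416910, f₂=-16.376093, f₃=-27.297376, f₄=-41.600583, f₅=-59.705539, f₆=-82.032070, f₇=-109.
(h/2)·[f₀ + 2f₁ + 2f₂ + 2f₃ + 2f₄ + 2f₅ + 2f₆ + f₇] = 0.142857·(-582.857143) = -83.2653.

-83.2653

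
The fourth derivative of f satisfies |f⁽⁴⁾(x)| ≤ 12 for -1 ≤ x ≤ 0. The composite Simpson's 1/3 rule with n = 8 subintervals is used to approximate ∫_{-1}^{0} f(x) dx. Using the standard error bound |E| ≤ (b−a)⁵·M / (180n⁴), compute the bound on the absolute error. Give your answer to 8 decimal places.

|E| ≤ (1)⁵·12 / (180·8⁴) = 12/737280 = 0.00001628.

0.00001628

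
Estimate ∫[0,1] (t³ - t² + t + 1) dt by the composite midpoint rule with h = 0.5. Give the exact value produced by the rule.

1.40625

h = (1 − 0)/2 = 0.5.
Midpoints m₁,…,m₂ = 0.25, 0.75.
f(m₁)=1.203125, f(m₂)=1.609375.
h·[f(m₁) + f(m₂)] = 0.5·(2.8125) = 1.40625.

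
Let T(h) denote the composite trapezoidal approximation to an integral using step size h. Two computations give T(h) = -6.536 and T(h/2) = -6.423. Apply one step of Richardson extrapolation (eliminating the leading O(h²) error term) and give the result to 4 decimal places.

R = (4·T(h/2) − T(h)) / 3 = (4·(-6.423) − (-6.536))/3 = (-19.156)/3 = -6.3853.

-6.3853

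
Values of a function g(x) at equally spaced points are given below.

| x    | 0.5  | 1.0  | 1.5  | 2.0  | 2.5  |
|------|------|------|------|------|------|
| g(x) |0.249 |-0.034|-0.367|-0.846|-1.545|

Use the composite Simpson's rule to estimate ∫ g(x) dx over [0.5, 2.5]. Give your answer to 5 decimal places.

-0.92500

h = 0.5, n = 4.
(h/3)·[y₀ + 4y₁ + 2y₂ + 4y₃ + y₄] = 0.166667·(-5.550) = -0.92500.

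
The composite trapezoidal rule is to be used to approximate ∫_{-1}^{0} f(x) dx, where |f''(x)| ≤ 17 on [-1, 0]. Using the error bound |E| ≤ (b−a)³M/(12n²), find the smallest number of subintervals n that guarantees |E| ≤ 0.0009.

Need 17/(12n²) ≤ 0.0009.
n² ≥ 17/(12·0.0009) = 1574.07 ⇒ n ≥ 39.6746, so the smallest n is 40.

40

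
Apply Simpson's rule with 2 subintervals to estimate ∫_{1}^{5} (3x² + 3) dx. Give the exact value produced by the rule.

h = (5 − 1)/2 = 2.
Nodes x₀,…,x₂ = 1, 3, 5.
f(x) = 3x² + 3: f₀=6, f₁=30, f₂=78.
(h/3)·[f₀ + 4f₁ + f₂] = 0.666667·(204) = 136.

136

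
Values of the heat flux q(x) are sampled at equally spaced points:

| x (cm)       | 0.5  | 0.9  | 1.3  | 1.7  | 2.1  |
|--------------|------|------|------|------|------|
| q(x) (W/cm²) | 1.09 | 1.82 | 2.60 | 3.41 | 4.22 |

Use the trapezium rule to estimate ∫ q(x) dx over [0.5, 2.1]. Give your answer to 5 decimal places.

h = 0.4, n = 4.
(h/2)·[y₀ + 2y₁ + 2y₂ + 2y₃ + y₄] = 0.2·(20.97) = 4.19400.

4.19400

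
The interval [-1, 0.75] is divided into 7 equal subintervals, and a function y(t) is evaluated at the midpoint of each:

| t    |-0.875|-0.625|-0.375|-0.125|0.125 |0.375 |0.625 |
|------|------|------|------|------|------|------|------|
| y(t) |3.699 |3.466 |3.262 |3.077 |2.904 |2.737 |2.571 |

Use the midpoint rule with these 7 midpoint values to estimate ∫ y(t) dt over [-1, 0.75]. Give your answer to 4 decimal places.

5.4290

h = 0.25, n = 7.
h·[y(m₁) + y(m₂) + y(m₃) + y(m₄) + y(m₅) + y(m₆) + y(m₇)] = 0.25·(21.716) = 5.4290.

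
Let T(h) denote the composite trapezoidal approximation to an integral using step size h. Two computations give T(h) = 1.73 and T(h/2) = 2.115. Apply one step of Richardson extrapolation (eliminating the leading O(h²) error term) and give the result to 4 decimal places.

R = (4·T(h/2) − T(h)) / 3 = (4·2.115 − 1.73)/3 = (6.730)/3 = 2.2433.

2.2433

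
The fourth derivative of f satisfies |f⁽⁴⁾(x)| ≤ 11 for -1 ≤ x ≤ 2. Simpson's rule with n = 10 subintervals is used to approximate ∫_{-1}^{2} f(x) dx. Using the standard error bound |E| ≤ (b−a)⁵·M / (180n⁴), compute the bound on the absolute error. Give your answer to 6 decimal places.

0.001485

|E| ≤ (3)⁵·11 / (180·10⁴) = 2673/1800000 = 0.001485.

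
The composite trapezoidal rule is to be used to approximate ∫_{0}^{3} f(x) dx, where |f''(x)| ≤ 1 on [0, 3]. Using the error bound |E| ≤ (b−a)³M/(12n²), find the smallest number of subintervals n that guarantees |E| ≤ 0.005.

22

Need 27/(12n²) ≤ 0.005.
n² ≥ 27/(12·0.005) = 450 ⇒ n ≥ 21.2132, so the smallest n is 22.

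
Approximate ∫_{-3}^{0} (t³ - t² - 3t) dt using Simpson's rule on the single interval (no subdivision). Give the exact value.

S = (b−a)/6 · [f(-3) + 4f(-1.5) + f(0)] = 0.5·[(-27) + 4·(-1.125) + 0] = -15.75.

-15.75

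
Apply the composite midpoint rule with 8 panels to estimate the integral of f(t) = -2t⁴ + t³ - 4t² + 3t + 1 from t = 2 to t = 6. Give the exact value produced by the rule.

h = (6 − 2)/8 = 0.5.
Midpoints m₁,…,m₈ = 2.25, 2.75, 3.25, 3.75, 4.25, 4.75, 5.25, 5.75.
f(m₁)=-52.3671875, f(m₂)=-114.5859375, f(m₃)=-220.3046875, f(m₄)=-386.7734375, f(m₅)=-634.2421875, f(m₆)=-985.9609375, f(m₇)=-1468.1796875, f(m₈)=-2110.1484375.
h·[f(m₁) + f(m₂) + f(m₃) + f(m₄) + f(m₅) + f(m₆) + f(m₇) + f(m₈)] = 0.5·(-5972.5625) = -2986.28125.

-2986.28125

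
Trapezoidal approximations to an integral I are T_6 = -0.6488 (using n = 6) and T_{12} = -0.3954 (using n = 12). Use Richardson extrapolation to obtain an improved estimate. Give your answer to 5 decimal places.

R = (4·T_{12} − T_6) / 3 = (4·(-0.3954) − (-0.6488))/3 = (-0.9328)/3 = -0.31093.

-0.31093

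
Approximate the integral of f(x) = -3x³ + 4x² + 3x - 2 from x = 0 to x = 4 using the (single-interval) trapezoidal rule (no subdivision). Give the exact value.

T = (b−a)/2 · [f(0) + f(4)] = 2·[(-2) + (-118)] = -240.

-240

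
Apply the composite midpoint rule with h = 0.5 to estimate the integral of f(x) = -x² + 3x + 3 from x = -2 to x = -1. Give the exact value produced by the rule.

h = (-1 − (-2))/2 = 0.5.
Midpoints m₁,…,m₂ = -1.75, -1.25.
f(m₁)=-5.3125, f(m₂)=-2.3125.
h·[f(m₁) + f(m₂)] = 0.5·(-7.625) = -3.8125.

-3.8125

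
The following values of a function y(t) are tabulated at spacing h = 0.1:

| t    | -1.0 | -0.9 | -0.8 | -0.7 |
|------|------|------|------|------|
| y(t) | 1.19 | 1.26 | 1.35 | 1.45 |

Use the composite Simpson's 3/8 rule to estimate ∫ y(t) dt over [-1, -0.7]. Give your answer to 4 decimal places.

h = 0.1, n = 3.
(3h/8)·[y₀ + 3y₁ + 3y₂ + y₃] = 0.0375·(10.47) = 0.3926.

0.3926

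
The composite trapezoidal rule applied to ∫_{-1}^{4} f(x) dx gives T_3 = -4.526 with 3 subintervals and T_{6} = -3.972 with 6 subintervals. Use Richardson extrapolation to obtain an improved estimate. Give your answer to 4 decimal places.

R = (4·T_{6} − T_3) / 3 = (4·(-3.972) − (-4.526))/3 = (-11.362)/3 = -3.7873.

-3.7873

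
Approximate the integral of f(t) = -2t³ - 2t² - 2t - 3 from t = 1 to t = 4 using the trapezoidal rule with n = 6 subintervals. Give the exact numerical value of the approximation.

-195.625

h = (4 − 1)/6 = 0.5.
Nodes t₀,…,t₆ = 1, 1.5, 2, 2.5, 3, 3.5, 4.
f(t) = -2t³ - 2t² - 2t - 3: f₀=-9, f₁=-17.25, f₂=-31, f₃=-51.75, f₄=-81, f₅=-120.25, f₆=-171.
(h/2)·[f₀ + 2f₁ + 2f₂ + 2f₃ + 2f₄ + 2f₅ + f₆] = 0.25·(-782.5) = -195.625.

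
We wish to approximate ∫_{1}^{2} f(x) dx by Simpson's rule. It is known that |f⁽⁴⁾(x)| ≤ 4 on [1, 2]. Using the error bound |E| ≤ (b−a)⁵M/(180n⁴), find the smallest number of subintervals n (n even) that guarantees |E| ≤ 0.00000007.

24

Need 4/(180n⁴) ≤ 0.00000007.
n⁴ ≥ 4/(180·0.00000007) = 317460 ⇒ n ≥ 23.7368, so the smallest even n is 24. (n must be even for Simpson's rule.)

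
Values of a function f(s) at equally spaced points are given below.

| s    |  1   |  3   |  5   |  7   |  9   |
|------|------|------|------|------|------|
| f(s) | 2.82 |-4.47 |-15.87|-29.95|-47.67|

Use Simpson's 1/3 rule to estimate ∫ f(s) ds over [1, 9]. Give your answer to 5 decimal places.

h = 2, n = 4.
(h/3)·[y₀ + 4y₁ + 2y₂ + 4y₃ + y₄] = 0.666667·(-214.27) = -142.84667.

-142.84667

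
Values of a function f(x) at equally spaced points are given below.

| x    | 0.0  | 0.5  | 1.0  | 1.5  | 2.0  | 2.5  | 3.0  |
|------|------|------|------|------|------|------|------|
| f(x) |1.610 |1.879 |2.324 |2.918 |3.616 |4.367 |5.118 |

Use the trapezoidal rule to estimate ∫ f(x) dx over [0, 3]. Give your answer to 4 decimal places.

9.2340

h = 0.5, n = 6.
(h/2)·[y₀ + 2y₁ + 2y₂ + 2y₃ + 2y₄ + 2y₅ + y₆] = 0.25·(36.936) = 9.2340.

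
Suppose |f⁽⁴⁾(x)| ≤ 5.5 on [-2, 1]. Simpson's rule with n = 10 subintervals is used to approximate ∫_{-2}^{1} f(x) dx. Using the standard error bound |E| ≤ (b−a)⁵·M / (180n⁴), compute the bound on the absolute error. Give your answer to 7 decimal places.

0.0007425

|E| ≤ (3)⁵·5.5 / (180·10⁴) = 1336.5/1800000 = 0.0007425.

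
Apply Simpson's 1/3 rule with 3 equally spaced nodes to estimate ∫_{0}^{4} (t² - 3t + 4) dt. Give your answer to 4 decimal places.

h = (4 − 0)/2 = 2.
Nodes t₀,…,t₂ = 0, 2, 4.
f(t) = t² - 3t + 4: f₀=4, f₁=2, f₂=8.
(h/3)·[f₀ + 4f₁ + f₂] = 0.666667·(20) = 13.3333.

13.3333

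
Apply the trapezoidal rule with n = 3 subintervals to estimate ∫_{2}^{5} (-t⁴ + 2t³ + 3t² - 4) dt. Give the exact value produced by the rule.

-236

h = (5 − 2)/3 = 1.
Nodes t₀,…,t₃ = 2, 3, 4, 5.
f(t) = -t⁴ + 2t³ + 3t² - 4: f₀=8, f₁=-4, f₂=-84, f₃=-304.
(h/2)·[f₀ + 2f₁ + 2f₂ + f₃] = 0.5·(-472) = -236.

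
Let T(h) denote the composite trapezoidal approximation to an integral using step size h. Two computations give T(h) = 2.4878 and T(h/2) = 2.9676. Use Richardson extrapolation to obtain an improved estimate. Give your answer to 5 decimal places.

R = (4·T(h/2) − T(h)) / 3 = (4·2.9676 − 2.4878)/3 = (9.3826)/3 = 3.12753.

3.12753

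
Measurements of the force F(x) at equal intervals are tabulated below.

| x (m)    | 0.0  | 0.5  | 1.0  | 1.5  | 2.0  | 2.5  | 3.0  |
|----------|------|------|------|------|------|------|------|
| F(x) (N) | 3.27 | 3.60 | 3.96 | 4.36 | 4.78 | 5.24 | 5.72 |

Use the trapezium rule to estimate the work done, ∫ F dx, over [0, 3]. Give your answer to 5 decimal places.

h = 0.5, n = 6.
(h/2)·[y₀ + 2y₁ + 2y₂ + 2y₃ + 2y₄ + 2y₅ + y₆] = 0.25·(52.87) = 13.21750.

13.21750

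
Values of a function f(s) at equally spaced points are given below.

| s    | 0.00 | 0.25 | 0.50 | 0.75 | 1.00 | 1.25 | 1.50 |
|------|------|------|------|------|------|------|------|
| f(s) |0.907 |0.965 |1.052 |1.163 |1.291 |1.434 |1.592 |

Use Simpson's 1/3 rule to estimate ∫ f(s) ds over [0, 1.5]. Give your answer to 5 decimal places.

h = 0.25, n = 6.
(h/3)·[y₀ + 4y₁ + 2y₂ + 4y₃ + 2y₄ + 4y₅ + y₆] = 0.083333·(21.433) = 1.78608.

1.78608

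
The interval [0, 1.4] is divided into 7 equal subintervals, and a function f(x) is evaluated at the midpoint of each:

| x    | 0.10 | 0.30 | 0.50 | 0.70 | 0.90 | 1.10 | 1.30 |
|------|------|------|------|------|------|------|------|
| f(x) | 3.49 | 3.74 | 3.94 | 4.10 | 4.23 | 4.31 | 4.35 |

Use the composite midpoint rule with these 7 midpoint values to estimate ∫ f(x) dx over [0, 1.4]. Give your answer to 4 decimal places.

h = 0.2, n = 7.
h·[y(m₁) + y(m₂) + y(m₃) + y(m₄) + y(m₅) + y(m₆) + y(m₇)] = 0.2·(28.16) = 5.6320.

5.6320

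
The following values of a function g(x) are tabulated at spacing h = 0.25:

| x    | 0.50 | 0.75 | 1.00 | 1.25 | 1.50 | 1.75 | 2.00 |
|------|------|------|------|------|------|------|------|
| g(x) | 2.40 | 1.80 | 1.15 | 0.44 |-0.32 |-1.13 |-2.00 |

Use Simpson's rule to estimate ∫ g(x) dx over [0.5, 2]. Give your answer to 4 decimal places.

h = 0.25, n = 6.
(h/3)·[y₀ + 4y₁ + 2y₂ + 4y₃ + 2y₄ + 4y₅ + y₆] = 0.083333·(6.50) = 0.5417.

0.5417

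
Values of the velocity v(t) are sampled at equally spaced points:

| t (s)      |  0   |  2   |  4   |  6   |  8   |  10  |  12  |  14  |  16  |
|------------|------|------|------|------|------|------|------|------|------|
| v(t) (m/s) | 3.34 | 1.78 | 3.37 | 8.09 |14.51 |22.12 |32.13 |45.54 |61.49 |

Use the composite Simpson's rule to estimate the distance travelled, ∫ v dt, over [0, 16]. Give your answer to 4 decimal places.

316.6467

h = 2, n = 8.
(h/3)·[y₀ + 4y₁ + 2y₂ + 4y₃ + 2y₄ + 4y₅ + 2y₆ + 4y₇ + y₈] = 0.666667·(474.97) = 316.6467.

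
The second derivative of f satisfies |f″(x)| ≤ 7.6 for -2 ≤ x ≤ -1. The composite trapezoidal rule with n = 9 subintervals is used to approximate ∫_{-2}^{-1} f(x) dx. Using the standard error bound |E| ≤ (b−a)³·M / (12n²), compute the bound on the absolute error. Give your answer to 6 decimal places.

0.007819

|E| ≤ (1)³·7.6 / (12·9²) = 7.6/972 = 0.007819.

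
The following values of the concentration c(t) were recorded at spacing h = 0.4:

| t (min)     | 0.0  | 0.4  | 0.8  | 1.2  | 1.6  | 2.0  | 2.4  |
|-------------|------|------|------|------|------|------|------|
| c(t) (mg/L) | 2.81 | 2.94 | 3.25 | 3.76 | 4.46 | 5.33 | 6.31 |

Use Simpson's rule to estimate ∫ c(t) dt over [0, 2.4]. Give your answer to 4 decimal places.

9.6880

h = 0.4, n = 6.
(h/3)·[y₀ + 4y₁ + 2y₂ + 4y₃ + 2y₄ + 4y₅ + y₆] = 0.133333·(72.66) = 9.6880.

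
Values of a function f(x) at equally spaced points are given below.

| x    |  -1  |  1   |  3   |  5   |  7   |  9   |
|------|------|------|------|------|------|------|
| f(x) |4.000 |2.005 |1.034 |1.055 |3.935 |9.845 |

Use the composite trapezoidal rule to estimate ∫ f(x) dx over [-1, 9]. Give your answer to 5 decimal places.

29.90300

h = 2, n = 5.
(h/2)·[y₀ + 2y₁ + 2y₂ + 2y₃ + 2y₄ + y₅] = 1·(29.903) = 29.90300.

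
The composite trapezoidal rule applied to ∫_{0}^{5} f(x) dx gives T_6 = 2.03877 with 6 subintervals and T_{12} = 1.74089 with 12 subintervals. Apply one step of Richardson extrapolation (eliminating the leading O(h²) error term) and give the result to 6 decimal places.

1.641597

R = (4·T_{12} − T_6) / 3 = (4·1.74089 − 2.03877)/3 = (4.92479)/3 = 1.641597.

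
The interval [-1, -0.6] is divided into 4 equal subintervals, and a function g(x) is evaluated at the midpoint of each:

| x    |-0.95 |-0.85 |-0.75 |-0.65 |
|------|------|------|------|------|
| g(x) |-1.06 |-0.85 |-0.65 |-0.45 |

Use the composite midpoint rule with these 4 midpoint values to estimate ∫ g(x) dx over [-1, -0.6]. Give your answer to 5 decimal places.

-0.30100

h = 0.1, n = 4.
h·[y(m₁) + y(m₂) + y(m₃) + y(m₄)] = 0.1·(-3.01) = -0.30100.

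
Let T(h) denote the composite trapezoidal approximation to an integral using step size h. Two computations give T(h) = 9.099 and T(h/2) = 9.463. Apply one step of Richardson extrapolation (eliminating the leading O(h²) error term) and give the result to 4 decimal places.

9.5843

R = (4·T(h/2) − T(h)) / 3 = (4·9.463 − 9.099)/3 = (28.753)/3 = 9.5843.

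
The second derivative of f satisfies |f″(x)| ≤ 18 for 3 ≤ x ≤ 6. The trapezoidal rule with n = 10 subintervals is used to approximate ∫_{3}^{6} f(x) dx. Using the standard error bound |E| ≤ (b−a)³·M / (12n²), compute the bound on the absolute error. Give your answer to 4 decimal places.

0.4050

|E| ≤ (3)³·18 / (12·10²) = 486/1200 = 0.4050.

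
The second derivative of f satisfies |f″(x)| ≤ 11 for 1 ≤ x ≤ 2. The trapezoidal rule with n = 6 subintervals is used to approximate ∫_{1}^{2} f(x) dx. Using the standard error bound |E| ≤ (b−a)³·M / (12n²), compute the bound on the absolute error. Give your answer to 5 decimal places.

|E| ≤ (1)³·11 / (12·6²) = 11/432 = 0.02546.

0.02546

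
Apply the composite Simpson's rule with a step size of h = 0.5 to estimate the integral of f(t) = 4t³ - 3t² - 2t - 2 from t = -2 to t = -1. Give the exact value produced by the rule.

h = (-1 − (-2))/2 = 0.5.
Nodes t₀,…,t₂ = -2, -1.5, -1.
f(t) = 4t³ - 3t² - 2t - 2: f₀=-42, f₁=-19.25, f₂=-7.
(h/3)·[f₀ + 4f₁ + f₂] = 0.166667·(-126) = -21.

-21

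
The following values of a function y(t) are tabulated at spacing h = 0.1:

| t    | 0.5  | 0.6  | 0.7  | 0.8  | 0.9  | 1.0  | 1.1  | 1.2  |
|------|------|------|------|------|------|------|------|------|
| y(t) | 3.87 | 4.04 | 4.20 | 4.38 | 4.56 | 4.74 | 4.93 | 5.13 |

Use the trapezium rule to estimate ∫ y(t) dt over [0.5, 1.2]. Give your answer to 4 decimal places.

3.1350

h = 0.1, n = 7.
(h/2)·[y₀ + 2y₁ + 2y₂ + 2y₃ + 2y₄ + 2y₅ + 2y₆ + y₇] = 0.05·(62.70) = 3.1350.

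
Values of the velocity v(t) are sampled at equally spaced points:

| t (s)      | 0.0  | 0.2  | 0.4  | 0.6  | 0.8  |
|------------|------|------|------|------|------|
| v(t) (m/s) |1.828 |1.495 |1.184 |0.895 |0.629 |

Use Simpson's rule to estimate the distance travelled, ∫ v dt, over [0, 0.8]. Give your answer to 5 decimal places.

h = 0.2, n = 4.
(h/3)·[y₀ + 4y₁ + 2y₂ + 4y₃ + y₄] = 0.066667·(14.385) = 0.95900.

0.95900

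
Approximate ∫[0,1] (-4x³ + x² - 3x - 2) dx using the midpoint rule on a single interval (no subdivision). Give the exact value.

-3.75

M = (b−a)·f(0.5) = 1·(-3.75) = -3.75.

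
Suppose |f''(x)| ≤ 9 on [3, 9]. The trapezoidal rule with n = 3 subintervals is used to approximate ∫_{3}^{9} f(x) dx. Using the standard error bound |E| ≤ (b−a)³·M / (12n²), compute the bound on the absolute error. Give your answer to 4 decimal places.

18.0000

|E| ≤ (6)³·9 / (12·3²) = 1944/108 = 18.0000.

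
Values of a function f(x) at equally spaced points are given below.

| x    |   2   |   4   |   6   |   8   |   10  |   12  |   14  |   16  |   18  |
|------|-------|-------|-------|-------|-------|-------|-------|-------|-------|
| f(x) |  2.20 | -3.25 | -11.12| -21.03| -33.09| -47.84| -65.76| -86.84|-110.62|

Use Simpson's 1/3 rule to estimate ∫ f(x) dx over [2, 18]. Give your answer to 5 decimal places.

-642.80000

h = 2, n = 8.
(h/3)·[y₀ + 4y₁ + 2y₂ + 4y₃ + 2y₄ + 4y₅ + 2y₆ + 4y₇ + y₈] = 0.666667·(-964.20) = -642.80000.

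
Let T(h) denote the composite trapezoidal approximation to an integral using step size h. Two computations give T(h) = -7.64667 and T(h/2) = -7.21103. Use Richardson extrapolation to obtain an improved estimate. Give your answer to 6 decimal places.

-7.065817

R = (4·T(h/2) − T(h)) / 3 = (4·(-7.21103) − (-7.64667))/3 = (-21.19745)/3 = -7.065817.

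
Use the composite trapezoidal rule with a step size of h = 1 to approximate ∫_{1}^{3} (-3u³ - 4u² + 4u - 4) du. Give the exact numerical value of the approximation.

-94

h = (3 − 1)/2 = 1.
Nodes u₀,…,u₂ = 1, 2, 3.
f(u) = -3u³ - 4u² + 4u - 4: f₀=-7, f₁=-36, f₂=-109.
(h/2)·[f₀ + 2f₁ + f₂] = 0.5·(-188) = -94.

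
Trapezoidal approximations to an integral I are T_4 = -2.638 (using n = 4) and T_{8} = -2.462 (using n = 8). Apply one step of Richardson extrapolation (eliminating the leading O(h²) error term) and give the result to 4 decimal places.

R = (4·T_{8} − T_4) / 3 = (4·(-2.462) − (-2.638))/3 = (-7.210)/3 = -2.4033.

-2.4033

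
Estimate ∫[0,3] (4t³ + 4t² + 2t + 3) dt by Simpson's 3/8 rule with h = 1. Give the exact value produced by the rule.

135

h = (3 − 0)/3 = 1.
Nodes t₀,…,t₃ = 0, 1, 2, 3.
f(t) = 4t³ + 4t² + 2t + 3: f₀=3, f₁=13, f₂=55, f₃=153.
(3h/8)·[f₀ + 3f₁ + 3f₂ + f₃] = 0.375·(360) = 135.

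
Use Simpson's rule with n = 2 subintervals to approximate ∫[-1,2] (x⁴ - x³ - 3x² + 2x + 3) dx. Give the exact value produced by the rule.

h = (2 − (-1))/2 = 1.5.
Nodes x₀,…,x₂ = -1, 0.5, 2.
f(x) = x⁴ - x³ - 3x² + 2x + 3: f₀=0, f₁=3.1875, f₂=3.
(h/3)·[f₀ + 4f₁ + f₂] = 0.5·(15.75) = 7.875.

7.875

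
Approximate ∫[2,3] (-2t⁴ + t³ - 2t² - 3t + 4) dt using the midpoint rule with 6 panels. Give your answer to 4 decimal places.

-84.1535

h = (3 − 2)/6 = 0.166667.
Midpoints m₁,…,m₆ = 2.083333, 2.25, 2.416667, 2.583333, 2.75, 2.916667.
f(m₁)=-39.564333, f(m₂)=-52.7421875, f(m₃)=-69.034240, f(m₄)=-88.931231, f(m₅)=-112.9609375, f(m₆)=-141.688175.
h·[f(m₁) + f(m₂) + f(m₃) + f(m₄) + f(m₅) + f(m₆)] = 0.166667·(-504.921103) = -84.1535.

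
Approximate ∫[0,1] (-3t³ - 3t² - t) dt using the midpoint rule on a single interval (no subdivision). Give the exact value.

-1.625

M = (b−a)·f(0.5) = 1·(-1.625) = -1.625.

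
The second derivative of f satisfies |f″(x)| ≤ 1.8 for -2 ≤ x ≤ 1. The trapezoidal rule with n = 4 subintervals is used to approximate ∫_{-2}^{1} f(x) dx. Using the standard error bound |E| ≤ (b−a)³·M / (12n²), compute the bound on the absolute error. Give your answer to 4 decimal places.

|E| ≤ (3)³·1.8 / (12·4²) = 48.6/192 = 0.2531.

0.2531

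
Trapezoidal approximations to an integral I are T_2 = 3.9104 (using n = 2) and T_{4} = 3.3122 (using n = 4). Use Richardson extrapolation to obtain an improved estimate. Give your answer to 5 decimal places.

3.11280

R = (4·T_{4} − T_2) / 3 = (4·3.3122 − 3.9104)/3 = (9.3384)/3 = 3.11280.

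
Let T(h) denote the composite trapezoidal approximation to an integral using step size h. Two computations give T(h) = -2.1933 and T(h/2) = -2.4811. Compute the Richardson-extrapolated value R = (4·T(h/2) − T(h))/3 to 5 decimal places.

R = (4·T(h/2) − T(h)) / 3 = (4·(-2.4811) − (-2.1933))/3 = (-7.7311)/3 = -2.57703.

-2.57703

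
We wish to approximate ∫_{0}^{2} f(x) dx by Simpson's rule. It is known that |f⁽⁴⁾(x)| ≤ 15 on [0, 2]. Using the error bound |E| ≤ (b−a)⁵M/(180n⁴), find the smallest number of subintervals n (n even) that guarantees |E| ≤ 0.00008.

14

Need 480/(180n⁴) ≤ 0.00008.
n⁴ ≥ 480/(180·0.00008) = 33333.3 ⇒ n ≥ 13.5120, so the smallest even n is 14. (n must be even for Simpson's rule.)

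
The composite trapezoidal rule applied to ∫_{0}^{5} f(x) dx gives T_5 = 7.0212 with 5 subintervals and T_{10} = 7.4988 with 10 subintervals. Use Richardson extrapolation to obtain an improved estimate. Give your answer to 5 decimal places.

7.65800

R = (4·T_{10} − T_5) / 3 = (4·7.4988 − 7.0212)/3 = (22.9740)/3 = 7.65800.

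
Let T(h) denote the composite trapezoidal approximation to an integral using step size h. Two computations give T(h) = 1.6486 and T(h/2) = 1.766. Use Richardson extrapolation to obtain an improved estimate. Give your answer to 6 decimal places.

1.805133

R = (4·T(h/2) − T(h)) / 3 = (4·1.766 − 1.6486)/3 = (5.4154)/3 = 1.805133.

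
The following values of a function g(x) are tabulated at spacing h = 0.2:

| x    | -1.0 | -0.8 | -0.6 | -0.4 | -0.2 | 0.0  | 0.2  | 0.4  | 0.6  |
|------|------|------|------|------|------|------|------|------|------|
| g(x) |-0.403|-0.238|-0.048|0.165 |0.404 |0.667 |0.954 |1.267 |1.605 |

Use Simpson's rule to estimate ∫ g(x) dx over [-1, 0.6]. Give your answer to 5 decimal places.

h = 0.2, n = 8.
(h/3)·[y₀ + 4y₁ + 2y₂ + 4y₃ + 2y₄ + 4y₅ + 2y₆ + 4y₇ + y₈] = 0.066667·(11.266) = 0.75107.

0.75107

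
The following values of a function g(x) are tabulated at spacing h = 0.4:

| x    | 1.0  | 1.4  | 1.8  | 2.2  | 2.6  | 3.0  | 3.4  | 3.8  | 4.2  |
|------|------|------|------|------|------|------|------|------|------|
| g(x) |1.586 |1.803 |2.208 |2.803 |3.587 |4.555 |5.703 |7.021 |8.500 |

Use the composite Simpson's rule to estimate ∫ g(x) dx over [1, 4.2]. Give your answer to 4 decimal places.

13.0413

h = 0.4, n = 8.
(h/3)·[y₀ + 4y₁ + 2y₂ + 4y₃ + 2y₄ + 4y₅ + 2y₆ + 4y₇ + y₈] = 0.133333·(97.810) = 13.0413.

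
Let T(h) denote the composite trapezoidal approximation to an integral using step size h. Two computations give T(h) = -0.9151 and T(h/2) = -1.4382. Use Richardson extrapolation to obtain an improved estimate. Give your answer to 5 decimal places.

-1.61257

R = (4·T(h/2) − T(h)) / 3 = (4·(-1.4382) − (-0.9151))/3 = (-4.8377)/3 = -1.61257.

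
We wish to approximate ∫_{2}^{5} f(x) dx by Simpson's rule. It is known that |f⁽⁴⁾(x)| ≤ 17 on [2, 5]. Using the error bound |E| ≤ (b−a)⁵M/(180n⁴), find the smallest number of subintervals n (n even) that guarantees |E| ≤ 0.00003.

Need 4131/(180n⁴) ≤ 0.00003.
n⁴ ≥ 4131/(180·0.00003) = 765000 ⇒ n ≥ 29.5744, so the smallest even n is 30. (n must be even for Simpson's rule.)

30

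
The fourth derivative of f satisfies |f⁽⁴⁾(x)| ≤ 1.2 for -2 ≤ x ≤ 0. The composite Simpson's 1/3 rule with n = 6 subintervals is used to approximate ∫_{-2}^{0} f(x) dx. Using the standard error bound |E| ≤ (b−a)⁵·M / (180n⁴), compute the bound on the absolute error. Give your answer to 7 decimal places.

0.0001646

|E| ≤ (2)⁵·1.2 / (180·6⁴) = 38.4/233280 = 0.0001646.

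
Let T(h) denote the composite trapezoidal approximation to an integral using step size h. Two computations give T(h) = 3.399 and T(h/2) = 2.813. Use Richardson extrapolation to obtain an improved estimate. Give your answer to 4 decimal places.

2.6177

R = (4·T(h/2) − T(h)) / 3 = (4·2.813 − 3.399)/3 = (7.853)/3 = 2.6177.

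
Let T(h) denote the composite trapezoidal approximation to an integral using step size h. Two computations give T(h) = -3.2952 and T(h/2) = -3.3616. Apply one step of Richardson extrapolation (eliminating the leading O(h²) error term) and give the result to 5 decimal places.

-3.38373

R = (4·T(h/2) − T(h)) / 3 = (4·(-3.3616) − (-3.2952))/3 = (-10.1512)/3 = -3.38373.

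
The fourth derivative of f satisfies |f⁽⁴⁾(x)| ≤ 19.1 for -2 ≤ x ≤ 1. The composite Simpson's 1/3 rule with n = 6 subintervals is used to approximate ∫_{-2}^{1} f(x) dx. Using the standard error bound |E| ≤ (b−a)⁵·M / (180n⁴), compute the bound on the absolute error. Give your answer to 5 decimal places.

0.01990

|E| ≤ (3)⁵·19.1 / (180·6⁴) = 4641.3/233280 = 0.01990.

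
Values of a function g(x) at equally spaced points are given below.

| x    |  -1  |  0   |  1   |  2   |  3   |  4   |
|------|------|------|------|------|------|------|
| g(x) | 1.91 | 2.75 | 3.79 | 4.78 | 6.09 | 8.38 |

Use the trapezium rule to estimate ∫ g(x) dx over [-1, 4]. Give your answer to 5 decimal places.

22.55500

h = 1, n = 5.
(h/2)·[y₀ + 2y₁ + 2y₂ + 2y₃ + 2y₄ + y₅] = 0.5·(45.11) = 22.55500.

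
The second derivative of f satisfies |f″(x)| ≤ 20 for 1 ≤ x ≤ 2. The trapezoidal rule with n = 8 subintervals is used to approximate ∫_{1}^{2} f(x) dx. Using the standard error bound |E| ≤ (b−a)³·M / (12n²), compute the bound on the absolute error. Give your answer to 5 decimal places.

|E| ≤ (1)³·20 / (12·8²) = 20/768 = 0.02604.

0.02604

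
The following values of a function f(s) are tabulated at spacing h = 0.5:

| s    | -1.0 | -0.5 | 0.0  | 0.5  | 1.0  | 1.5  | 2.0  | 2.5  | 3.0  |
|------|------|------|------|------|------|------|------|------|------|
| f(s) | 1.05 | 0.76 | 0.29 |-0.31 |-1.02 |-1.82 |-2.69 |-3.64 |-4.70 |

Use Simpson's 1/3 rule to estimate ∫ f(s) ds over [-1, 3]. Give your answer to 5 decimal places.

-5.08833

h = 0.5, n = 8.
(h/3)·[y₀ + 4y₁ + 2y₂ + 4y₃ + 2y₄ + 4y₅ + 2y₆ + 4y₇ + y₈] = 0.166667·(-30.53) = -5.08833.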